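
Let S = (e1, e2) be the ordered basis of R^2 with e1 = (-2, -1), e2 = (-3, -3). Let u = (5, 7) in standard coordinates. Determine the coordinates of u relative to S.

(2, -3)

We seek scalars with c_1 e1 + c_2 e2 = u; equivalently solve M c = u where the columns of M are e1, e2.
System: -2c_1 - 3c_2 = 5, -c_1 - 3c_2 = 7; solving gives c_1 = 2, c_2 = -3.
Check: 2e1 - 3e2 = (5, 7).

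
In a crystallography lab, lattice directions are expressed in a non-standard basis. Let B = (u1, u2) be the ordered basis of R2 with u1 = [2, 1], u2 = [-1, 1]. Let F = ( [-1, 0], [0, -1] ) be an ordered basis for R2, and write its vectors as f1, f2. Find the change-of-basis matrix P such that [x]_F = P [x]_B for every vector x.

[[-2, 1], [-1, -1]]

Column j of P is [uj]_F, since P maps B-coordinates to F-coordinates.
Expressing u1 in F: u1 = -2f1 - f2, so column 1 of P is [-2, -1].
Doing the same for each uj gives P = [[-2, 1], [-1, -1]].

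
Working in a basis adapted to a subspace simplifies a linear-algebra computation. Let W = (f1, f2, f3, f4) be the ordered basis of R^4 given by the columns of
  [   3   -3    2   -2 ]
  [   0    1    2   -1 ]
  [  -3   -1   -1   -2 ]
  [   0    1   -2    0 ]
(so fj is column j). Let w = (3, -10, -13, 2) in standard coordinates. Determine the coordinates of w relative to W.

Write w = c_1 f1 + ... + c_4 f4 and solve for the c_i.
Row-reducing the augmented matrix [M | w] gives c = (3, -2, -2, 4).
Check: 3f1 - 2f2 - 2f3 + 4f4 = (3, -10, -13, 2).

(3, -2, -2, 4)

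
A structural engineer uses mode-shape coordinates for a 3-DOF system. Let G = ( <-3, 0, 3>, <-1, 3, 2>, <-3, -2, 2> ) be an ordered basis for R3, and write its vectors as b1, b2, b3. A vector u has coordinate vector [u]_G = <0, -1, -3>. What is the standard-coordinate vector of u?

u = M [u]_G, where M has columns b1, ..., b3.
Carrying out the matrix-vector product, u = <10, 3, -8>.

<10, 3, -8>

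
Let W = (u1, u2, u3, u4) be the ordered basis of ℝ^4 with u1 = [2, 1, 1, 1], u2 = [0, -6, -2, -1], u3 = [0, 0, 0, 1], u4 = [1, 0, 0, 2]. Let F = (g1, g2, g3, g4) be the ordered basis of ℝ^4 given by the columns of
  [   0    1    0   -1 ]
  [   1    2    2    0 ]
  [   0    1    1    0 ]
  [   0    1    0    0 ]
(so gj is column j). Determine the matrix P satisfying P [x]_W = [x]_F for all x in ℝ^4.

[[-1, -2, 0, 0], [1, -1, 1, 2], [0, -1, -1, -2], [-1, -1, 1, 1]]

Take x = uj: its W-coordinates are the j-th standard unit vector, so P e_j — column j of P — equals [uj]_F.
u1 = -g1 + g2 + 0·g3 - g4, giving column 1 = [-1, 1, 0, -1]; repeating for each j gives P = [[-1, -2, 0, 0], [1, -1, 1, 2], [0, -1, -1, -2], [-1, -1, 1, 1]].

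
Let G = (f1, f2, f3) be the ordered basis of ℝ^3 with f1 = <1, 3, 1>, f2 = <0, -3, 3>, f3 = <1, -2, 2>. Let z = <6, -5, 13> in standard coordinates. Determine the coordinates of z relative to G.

[z]_G is the unique c with M c = z, where M has columns f1, ..., f3.
Solving this 3x3 system gives c = (2, 1, 4).
Check: 2f1 + f2 + 4f3 = <6, -5, 13>.

<2, 1, 4>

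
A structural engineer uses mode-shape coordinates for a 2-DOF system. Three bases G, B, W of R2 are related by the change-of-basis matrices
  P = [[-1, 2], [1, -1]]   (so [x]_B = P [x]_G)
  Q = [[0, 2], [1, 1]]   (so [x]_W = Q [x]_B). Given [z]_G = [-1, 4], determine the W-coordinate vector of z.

[-10, 4]

Composing the changes, [z]_W = Q P [z]_G.
Q P = [[2, -2], [0, 1]]; applying this to [-1, 4] gives [-10, 4].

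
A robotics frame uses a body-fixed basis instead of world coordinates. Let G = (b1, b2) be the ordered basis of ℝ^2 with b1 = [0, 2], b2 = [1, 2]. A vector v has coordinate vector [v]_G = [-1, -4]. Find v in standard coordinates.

[-4, -10]

The coordinates say v = -b1 - 4b2; adding the scaled basis vectors gives [-4, -10].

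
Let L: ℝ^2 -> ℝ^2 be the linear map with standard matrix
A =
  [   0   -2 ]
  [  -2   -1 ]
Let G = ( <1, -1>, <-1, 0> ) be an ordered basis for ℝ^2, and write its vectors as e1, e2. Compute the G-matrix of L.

[[1, -2], [-1, -2]]

Let P have columns e1, e2. Then [L]_G = P^(-1) A P.
Here det P = -1, so P^(-1) is integer; computing A P first and then P^(-1)(A P) gives [[1, -2], [-1, -2]].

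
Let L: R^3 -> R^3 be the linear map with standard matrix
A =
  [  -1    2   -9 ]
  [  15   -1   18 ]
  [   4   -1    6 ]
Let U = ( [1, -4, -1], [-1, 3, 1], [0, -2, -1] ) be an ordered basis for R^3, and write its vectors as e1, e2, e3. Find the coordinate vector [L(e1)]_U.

Compute L(e1) = A e1 = [0, 1, 2] in standard coordinates.
Then write this in U-coordinates: solve for y in y_1 e1 + ... + y_3 e3 = [0, 1, 2].
This gives y = [3, 3, -2], which is column 1 of [L]_U.

[3, 3, -2]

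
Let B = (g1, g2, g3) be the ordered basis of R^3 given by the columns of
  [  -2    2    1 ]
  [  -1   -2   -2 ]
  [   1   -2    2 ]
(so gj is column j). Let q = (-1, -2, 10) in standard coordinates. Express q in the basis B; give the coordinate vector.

(0, -2, 3)

Write q = c_1 g1 + ... + c_3 g3 and solve for the c_i.
Solving this 3x3 system gives c = (0, -2, 3).
Check: 0·g1 - 2g2 + 3g3 = (-1, -2, 10).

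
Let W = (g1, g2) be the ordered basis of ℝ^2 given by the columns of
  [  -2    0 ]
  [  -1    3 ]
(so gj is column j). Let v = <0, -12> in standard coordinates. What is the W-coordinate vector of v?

We seek scalars with c_1 g1 + c_2 g2 = v; equivalently solve M c = v where the columns of M are g1, g2.
System: -2c_1 + 0c_2 = 0, -c_1 + 3c_2 = -12; solving gives c_1 = 0, c_2 = -4.
Check: 0·g1 - 4g2 = <0, -12>.

<0, -4>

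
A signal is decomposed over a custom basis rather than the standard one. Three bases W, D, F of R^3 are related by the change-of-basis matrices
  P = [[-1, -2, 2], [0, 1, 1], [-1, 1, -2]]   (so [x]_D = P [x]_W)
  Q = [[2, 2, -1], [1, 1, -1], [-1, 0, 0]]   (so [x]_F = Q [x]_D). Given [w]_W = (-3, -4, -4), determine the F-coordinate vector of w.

(-17, -12, -3)

First [w]_D = P [w]_W = (3, -8, 7).
Then [w]_F = Q [w]_D = (-17, -12, -3).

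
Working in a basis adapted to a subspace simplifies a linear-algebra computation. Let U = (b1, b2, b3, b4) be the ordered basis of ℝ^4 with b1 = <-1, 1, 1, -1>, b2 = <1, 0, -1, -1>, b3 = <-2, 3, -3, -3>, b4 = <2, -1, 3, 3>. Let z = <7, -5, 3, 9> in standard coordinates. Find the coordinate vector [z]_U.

<-3, 0, 0, 2>

We seek scalars with c_1 b1 + ... + c_4 b4 = z; equivalently solve M c = z where the columns of M are b1, ..., b4.
Gaussian elimination on [M | z] yields c = (-3, 0, 0, 2).
Check: -3b1 + 0·b2 + 0·b3 + 2b4 = <7, -5, 3, 9>.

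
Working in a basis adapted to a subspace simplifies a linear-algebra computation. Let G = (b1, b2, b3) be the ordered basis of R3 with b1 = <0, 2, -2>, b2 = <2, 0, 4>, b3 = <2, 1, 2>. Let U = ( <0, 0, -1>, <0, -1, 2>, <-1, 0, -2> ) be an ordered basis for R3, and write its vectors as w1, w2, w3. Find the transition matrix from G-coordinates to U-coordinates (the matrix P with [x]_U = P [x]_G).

[[-2, 0, 0], [-2, 0, -1], [0, -2, -2]]

Column j of P is [bj]_U, since P maps G-coordinates to U-coordinates.
Expressing b1 in U: b1 = -2w1 - 2w2 + 0·w3, so column 1 of P is <-2, -2, 0>.
Doing the same for each bj gives P = [[-2, 0, 0], [-2, 0, -1], [0, -2, -2]].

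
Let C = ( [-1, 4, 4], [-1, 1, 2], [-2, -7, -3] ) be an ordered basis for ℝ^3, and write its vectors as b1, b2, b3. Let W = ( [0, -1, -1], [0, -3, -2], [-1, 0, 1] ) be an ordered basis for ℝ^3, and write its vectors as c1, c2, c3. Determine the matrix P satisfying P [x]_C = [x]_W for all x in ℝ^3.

Column j of P is [bj]_W, since P maps C-coordinates to W-coordinates.
Expressing b1 in W: b1 = -c1 - c2 + c3, so column 1 of P is [-1, -1, 1].
Doing the same for each bj gives P = [[-1, -1, 1], [-1, 0, 2], [1, 1, 2]].

[[-1, -1, 1], [-1, 0, 2], [1, 1, 2]]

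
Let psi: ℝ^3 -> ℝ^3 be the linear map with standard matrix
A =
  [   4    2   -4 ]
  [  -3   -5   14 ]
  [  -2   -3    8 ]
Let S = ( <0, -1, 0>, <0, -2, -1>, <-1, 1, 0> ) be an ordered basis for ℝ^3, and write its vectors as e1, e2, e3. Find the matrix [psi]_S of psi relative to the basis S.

[[3, 0, 2], [-3, 2, 1], [2, 0, 2]]

The j-th column of [psi]_S is [psi(ej)]_S.
psi(e1) = A e1 = <-2, 5, 3> = 3e1 - 3e2 + 2e3, so column 1 is <3, -3, 2>.
Repeating for e2, e3 and assembling the columns gives [[3, 0, 2], [-3, 2, 1], [2, 0, 2]].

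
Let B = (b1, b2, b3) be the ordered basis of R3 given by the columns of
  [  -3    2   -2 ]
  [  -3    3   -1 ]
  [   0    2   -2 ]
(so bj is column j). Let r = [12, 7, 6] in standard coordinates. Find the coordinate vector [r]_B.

[-2, -1, -4]

[r]_B is the unique c with M c = r, where M has columns b1, ..., b3.
Gaussian elimination on [M | r] yields c = (-2, -1, -4).
Check: -2b1 - b2 - 4b3 = [12, 7, 6].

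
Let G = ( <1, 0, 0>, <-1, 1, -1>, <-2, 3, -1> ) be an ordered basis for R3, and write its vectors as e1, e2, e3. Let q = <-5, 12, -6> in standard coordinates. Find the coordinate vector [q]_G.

We seek scalars with c_1 e1 + ... + c_3 e3 = q; equivalently solve M c = q where the columns of M are e1, ..., e3.
Row-reducing the augmented matrix [M | q] gives c = (4, 3, 3).
Check: 4e1 + 3e2 + 3e3 = <-5, 12, -6>.

<4, 3, 3>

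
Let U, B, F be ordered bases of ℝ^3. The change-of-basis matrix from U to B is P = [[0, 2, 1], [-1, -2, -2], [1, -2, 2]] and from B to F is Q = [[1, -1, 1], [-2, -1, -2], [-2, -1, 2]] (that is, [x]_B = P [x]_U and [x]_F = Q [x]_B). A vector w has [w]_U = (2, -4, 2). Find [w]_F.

Apply P to get B-coordinates (-6, 2, 14), then Q to get F-coordinates.
The result is [w]_F = (6, -18, 38).

(6, -18, 38)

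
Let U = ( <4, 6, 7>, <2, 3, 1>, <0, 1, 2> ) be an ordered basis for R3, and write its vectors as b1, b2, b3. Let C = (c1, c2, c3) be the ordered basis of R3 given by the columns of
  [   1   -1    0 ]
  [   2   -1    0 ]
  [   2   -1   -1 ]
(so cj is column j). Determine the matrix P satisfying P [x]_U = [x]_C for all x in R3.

Column j of P is [bj]_C, since P maps U-coordinates to C-coordinates.
Expressing b1 in C: b1 = 2c1 - 2c2 - c3, so column 1 of P is <2, -2, -1>.
Doing the same for each bj gives P = [[2, 1, 1], [-2, -1, 1], [-1, 2, -1]].

[[2, 1, 1], [-2, -1, 1], [-1, 2, -1]]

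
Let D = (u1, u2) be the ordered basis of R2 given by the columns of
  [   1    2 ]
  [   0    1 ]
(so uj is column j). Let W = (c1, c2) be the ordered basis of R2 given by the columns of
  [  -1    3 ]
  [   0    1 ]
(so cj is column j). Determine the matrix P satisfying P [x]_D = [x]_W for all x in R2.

Column j of P is [uj]_W, since P maps D-coordinates to W-coordinates.
Expressing u1 in W: u1 = -c1 + 0·c2, so column 1 of P is <-1, 0>.
Doing the same for each uj gives P = [[-1, 1], [0, 1]].

[[-1, 1], [0, 1]]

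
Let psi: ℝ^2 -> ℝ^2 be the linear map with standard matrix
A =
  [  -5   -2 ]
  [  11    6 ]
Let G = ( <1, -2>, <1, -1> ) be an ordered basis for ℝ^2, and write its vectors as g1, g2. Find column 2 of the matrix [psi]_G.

Compute psi(g2) = A g2 = <-3, 5> in standard coordinates.
Then write this in G-coordinates: solve for y in y_1 g1 + y_2 g2 = <-3, 5>.
This gives y = <-2, -1>, which is column 2 of [psi]_G.

<-2, -1>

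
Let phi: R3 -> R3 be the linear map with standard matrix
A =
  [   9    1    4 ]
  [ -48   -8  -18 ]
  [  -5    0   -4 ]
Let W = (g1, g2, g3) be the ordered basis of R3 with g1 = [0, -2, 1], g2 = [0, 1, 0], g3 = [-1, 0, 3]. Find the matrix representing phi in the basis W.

[[2, 3, 2], [2, -2, -2], [-2, -1, -3]]

Let P have columns g1, ..., g3. Then [phi]_W = P^(-1) A P.
Here det P = 1, so P^(-1) is integer; computing A P first and then P^(-1)(A P) gives [[2, 3, 2], [2, -2, -2], [-2, -1, -3]].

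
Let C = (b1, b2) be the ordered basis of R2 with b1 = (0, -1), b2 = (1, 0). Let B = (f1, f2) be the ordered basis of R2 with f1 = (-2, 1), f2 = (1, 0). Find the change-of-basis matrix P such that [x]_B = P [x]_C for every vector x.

Take x = bj: its C-coordinates are the j-th standard unit vector, so P e_j — column j of P — equals [bj]_B.
b1 = -f1 - 2f2, giving column 1 = (-1, -2); repeating for each j gives P = [[-1, 0], [-2, 1]].

[[-1, 0], [-2, 1]]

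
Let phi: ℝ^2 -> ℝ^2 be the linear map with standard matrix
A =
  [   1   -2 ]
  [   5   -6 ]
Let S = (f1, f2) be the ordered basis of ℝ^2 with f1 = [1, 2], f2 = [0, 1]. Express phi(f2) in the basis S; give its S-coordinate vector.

[-2, -2]

Compute phi(f2) = A f2 = [-2, -6] in standard coordinates.
Then write this in S-coordinates: solve for y in y_1 f1 + y_2 f2 = [-2, -6].
This gives y = [-2, -2], which is column 2 of [phi]_S.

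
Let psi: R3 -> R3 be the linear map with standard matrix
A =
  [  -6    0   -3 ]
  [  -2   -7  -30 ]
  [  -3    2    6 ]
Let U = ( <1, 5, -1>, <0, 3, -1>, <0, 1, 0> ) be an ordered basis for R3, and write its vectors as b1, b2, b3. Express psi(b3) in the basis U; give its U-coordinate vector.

Column 3 of [psi]_U is the U-coordinate vector of psi(b3).
In standard coordinates psi(b3) = A b3 = <0, -7, 2>.
Converting to U: <0, -7, 2> = 0·b1 - 2b2 - b3, so the coordinate vector is <0, -2, -1>.

<0, -2, -1>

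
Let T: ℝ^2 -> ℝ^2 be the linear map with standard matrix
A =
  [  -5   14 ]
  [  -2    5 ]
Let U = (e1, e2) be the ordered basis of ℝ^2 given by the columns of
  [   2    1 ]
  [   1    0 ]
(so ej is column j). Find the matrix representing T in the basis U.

The j-th column of [T]_U is [T(ej)]_U.
T(e1) = A e1 = [4, 1] = e1 + 2e2, so column 1 is [1, 2].
Repeating for e2 and assembling the columns gives [[1, -2], [2, -1]].

[[1, -2], [2, -1]]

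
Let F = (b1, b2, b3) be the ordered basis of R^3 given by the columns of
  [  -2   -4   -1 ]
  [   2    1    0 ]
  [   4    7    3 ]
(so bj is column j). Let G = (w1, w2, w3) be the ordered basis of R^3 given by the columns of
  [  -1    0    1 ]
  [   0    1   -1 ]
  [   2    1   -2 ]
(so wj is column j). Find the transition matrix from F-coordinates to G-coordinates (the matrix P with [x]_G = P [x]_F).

Let M have columns bj and N have columns wj. Then for every x, N [x]_G = x = M [x]_F, so P = N^(-1) M.
Since det N = -1, N^(-1) has integer entries; multiplying gives P = [[0, 2, 2], [0, -1, 1], [-2, -2, 1]].

[[0, 2, 2], [0, -1, 1], [-2, -2, 1]]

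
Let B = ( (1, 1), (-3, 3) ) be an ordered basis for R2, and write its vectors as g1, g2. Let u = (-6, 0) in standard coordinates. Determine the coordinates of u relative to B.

(-3, 1)

Write u = c_1 g1 + c_2 g2 and solve for the c_i.
System: c_1 - 3c_2 = -6, c_1 + 3c_2 = 0; solving gives c_1 = -3, c_2 = 1.
Check: -3g1 + g2 = (-6, 0).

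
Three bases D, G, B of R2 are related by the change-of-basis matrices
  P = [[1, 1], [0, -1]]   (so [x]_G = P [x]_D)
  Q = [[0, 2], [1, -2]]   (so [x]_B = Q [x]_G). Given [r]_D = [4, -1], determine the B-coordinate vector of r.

First [r]_G = P [r]_D = [3, 1].
Then [r]_B = Q [r]_G = [2, 1].

[2, 1]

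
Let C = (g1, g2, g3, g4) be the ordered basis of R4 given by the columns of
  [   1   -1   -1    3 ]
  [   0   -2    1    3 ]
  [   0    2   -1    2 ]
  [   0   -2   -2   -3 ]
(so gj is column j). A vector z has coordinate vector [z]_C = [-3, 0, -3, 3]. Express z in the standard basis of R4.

[9, 6, 9, -3]

The coordinates say z = -3g1 + 0·g2 - 3g3 + 3g4; adding the scaled basis vectors gives [9, 6, 9, -3].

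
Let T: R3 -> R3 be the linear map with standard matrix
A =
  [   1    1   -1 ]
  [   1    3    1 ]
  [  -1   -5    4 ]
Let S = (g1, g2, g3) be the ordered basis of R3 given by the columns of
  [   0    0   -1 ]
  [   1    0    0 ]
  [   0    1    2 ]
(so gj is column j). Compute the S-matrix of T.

With P the matrix whose columns are g1, ..., g3, [T]_S = P^(-1) A P.
Column by column: T(g1) = A g1 = (1, 3, -5); its S-coordinates (3, -3, -1) give column 1.
Continuing for each basis vector yields [T]_S = [[3, 1, 1], [-3, 2, 3], [-1, 1, 3]].

[[3, 1, 1], [-3, 2, 3], [-1, 1, 3]]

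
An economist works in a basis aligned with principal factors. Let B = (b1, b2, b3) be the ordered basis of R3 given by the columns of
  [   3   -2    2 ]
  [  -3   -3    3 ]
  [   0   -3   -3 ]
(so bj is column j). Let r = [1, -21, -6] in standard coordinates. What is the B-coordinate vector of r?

We seek scalars with c_1 b1 + ... + c_3 b3 = r; equivalently solve M c = r where the columns of M are b1, ..., b3.
Row-reducing the augmented matrix [M | r] gives c = (3, 3, -1).
Check: 3b1 + 3b2 - b3 = [1, -21, -6].

[3, 3, -1]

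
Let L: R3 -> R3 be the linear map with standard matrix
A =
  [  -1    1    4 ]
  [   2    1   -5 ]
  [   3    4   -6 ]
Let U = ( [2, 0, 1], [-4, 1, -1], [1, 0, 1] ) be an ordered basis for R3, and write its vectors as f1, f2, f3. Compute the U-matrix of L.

[[-1, -3, -3], [-1, -2, -3], [0, -1, -3]]

The j-th column of [L]_U is [L(fj)]_U.
L(f1) = A f1 = [2, -1, 0] = -f1 - f2 + 0·f3, so column 1 is [-1, -1, 0].
Repeating for f2, f3 and assembling the columns gives [[-1, -3, -3], [-1, -2, -3], [0, -1, -3]].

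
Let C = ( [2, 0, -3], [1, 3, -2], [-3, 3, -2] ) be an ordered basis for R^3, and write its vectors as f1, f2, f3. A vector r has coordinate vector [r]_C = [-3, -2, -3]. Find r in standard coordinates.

[1, -15, 19]

By definition r = -3f1 - 2f2 - 3f3.
Summing componentwise gives [1, -15, 19].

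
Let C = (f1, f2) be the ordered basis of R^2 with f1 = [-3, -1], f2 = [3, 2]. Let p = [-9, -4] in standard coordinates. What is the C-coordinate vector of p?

[2, -1]

Write p = c_1 f1 + c_2 f2 and solve for the c_i.
System: -3c_1 + 3c_2 = -9, -c_1 + 2c_2 = -4; solving gives c_1 = 2, c_2 = -1.
Check: 2f1 - f2 = [-9, -4].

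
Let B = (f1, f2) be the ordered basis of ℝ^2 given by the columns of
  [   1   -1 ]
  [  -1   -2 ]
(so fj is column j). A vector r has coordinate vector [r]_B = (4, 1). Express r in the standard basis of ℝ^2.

r = M [r]_B, where M has columns f1, f2.
Carrying out the matrix-vector product, r = (3, -6).

(3, -6)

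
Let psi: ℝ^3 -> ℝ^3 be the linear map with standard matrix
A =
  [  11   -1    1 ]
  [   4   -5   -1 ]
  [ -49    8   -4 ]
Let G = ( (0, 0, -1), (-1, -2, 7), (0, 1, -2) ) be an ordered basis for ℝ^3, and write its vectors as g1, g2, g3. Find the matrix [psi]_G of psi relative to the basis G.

With P the matrix whose columns are g1, ..., g3, [psi]_G = P^(-1) A P.
Column by column: psi(g1) = A g1 = (-1, 1, 4); its G-coordinates (-3, 1, 3) give column 1.
Continuing for each basis vector yields [psi]_G = [[-3, 3, -1], [1, 2, 3], [3, 3, 3]].

[[-3, 3, -1], [1, 2, 3], [3, 3, 3]]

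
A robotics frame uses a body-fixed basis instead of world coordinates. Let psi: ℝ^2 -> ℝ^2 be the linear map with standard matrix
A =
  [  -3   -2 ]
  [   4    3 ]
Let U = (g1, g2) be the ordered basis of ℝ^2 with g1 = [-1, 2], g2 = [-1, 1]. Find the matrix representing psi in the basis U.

[[1, 0], [0, -1]]

The j-th column of [psi]_U is [psi(gj)]_U.
psi(g1) = A g1 = [-1, 2] = g1 + 0·g2, so column 1 is [1, 0].
Repeating for g2 and assembling the columns gives [[1, 0], [0, -1]].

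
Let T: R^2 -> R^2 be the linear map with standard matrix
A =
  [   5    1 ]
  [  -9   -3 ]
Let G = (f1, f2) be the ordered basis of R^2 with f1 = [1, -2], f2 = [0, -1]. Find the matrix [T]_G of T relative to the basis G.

[[3, -1], [-3, -1]]

With P the matrix whose columns are f1, f2, [T]_G = P^(-1) A P.
Column by column: T(f1) = A f1 = [3, -3]; its G-coordinates [3, -3] give column 1.
Continuing for each basis vector yields [T]_G = [[3, -1], [-3, -1]].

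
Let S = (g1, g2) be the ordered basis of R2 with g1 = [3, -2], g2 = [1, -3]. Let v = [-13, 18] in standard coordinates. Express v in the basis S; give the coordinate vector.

Write v = c_1 g1 + c_2 g2 and solve for the c_i.
System: 3c_1 + c_2 = -13, -2c_1 - 3c_2 = 18; solving gives c_1 = -3, c_2 = -4.
Check: -3g1 - 4g2 = [-13, 18].

[-3, -4]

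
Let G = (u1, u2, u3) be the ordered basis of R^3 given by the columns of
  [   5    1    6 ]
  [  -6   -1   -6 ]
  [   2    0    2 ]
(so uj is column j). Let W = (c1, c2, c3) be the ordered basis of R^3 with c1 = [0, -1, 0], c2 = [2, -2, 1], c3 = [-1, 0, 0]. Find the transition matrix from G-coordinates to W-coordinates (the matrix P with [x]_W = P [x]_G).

[[2, 1, 2], [2, 0, 2], [-1, -1, -2]]

Let M have columns uj and N have columns cj. Then for every x, N [x]_W = x = M [x]_G, so P = N^(-1) M.
Since det N = 1, N^(-1) has integer entries; multiplying gives P = [[2, 1, 2], [2, 0, 2], [-1, -1, -2]].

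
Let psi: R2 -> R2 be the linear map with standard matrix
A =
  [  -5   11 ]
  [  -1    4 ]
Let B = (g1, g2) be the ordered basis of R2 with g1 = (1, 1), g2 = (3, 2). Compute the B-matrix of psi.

[[-3, 1], [3, 2]]

With P the matrix whose columns are g1, g2, [psi]_B = P^(-1) A P.
Column by column: psi(g1) = A g1 = (6, 3); its B-coordinates (-3, 3) give column 1.
Continuing for each basis vector yields [psi]_B = [[-3, 1], [3, 2]].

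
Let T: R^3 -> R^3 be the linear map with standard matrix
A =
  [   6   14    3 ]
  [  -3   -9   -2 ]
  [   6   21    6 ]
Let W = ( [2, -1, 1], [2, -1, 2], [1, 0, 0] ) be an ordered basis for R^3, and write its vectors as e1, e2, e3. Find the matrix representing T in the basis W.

[[1, -1, 0], [-2, 2, 3], [3, 2, 0]]

The j-th column of [T]_W is [T(ej)]_W.
T(e1) = A e1 = [1, 1, -3] = e1 - 2e2 + 3e3, so column 1 is [1, -2, 3].
Repeating for e2, e3 and assembling the columns gives [[1, -1, 0], [-2, 2, 3], [3, 2, 0]].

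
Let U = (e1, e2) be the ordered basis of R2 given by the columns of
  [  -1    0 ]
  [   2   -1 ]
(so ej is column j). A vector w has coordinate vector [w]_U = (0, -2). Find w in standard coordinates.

(0, 2)

By definition w = 0·e1 - 2e2.
Summing componentwise gives (0, 2).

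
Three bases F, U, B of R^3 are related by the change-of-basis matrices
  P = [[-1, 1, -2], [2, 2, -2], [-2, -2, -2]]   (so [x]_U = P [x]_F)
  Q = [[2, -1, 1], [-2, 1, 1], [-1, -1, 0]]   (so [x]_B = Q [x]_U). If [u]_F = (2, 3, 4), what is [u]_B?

First [u]_U = P [u]_F = (-7, 2, -18).
Then [u]_B = Q [u]_U = (-34, -2, 5).

(-34, -2, 5)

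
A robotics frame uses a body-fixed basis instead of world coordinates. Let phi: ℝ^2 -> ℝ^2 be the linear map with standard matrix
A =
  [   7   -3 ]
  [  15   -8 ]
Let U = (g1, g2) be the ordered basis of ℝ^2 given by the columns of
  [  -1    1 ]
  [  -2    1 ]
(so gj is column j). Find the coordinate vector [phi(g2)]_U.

Column 2 of [phi]_U is the U-coordinate vector of phi(g2).
In standard coordinates phi(g2) = A g2 = <4, 7>.
Converting to U: <4, 7> = -3g1 + g2, so the coordinate vector is <-3, 1>.

<-3, 1>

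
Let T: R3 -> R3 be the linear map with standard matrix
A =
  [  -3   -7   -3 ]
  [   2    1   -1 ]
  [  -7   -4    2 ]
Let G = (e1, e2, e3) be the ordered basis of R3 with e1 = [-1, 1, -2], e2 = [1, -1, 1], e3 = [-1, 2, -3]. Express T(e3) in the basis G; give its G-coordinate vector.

[3, 2, 1]

Compute T(e3) = A e3 = [-2, 3, -7] in standard coordinates.
Then write this in G-coordinates: solve for y in y_1 e1 + ... + y_3 e3 = [-2, 3, -7].
This gives y = [3, 2, 1], which is column 3 of [T]_G.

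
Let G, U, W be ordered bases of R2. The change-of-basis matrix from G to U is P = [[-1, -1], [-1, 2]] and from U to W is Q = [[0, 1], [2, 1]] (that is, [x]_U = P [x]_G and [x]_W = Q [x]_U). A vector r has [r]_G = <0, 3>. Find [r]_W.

Composing the changes, [r]_W = Q P [r]_G.
Q P = [[-1, 2], [-3, 0]]; applying this to <0, 3> gives <6, 0>.

<6, 0>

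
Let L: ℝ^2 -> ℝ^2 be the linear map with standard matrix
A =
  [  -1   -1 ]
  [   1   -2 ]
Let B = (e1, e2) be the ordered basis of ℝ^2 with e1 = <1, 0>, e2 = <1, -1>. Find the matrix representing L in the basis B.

[[0, 3], [-1, -3]]

Let P have columns e1, e2. Then [L]_B = P^(-1) A P.
Here det P = -1, so P^(-1) is integer; computing A P first and then P^(-1)(A P) gives [[0, 3], [-1, -3]].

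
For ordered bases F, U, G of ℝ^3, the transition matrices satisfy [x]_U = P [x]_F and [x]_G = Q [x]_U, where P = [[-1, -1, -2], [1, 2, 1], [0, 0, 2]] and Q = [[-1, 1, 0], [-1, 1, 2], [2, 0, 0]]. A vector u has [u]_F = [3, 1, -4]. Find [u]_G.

[-3, -19, 8]

Composing the changes, [u]_G = Q P [u]_F.
Q P = [[2, 3, 3], [2, 3, 7], [-2, -2, -4]]; applying this to [3, 1, -4] gives [-3, -19, 8].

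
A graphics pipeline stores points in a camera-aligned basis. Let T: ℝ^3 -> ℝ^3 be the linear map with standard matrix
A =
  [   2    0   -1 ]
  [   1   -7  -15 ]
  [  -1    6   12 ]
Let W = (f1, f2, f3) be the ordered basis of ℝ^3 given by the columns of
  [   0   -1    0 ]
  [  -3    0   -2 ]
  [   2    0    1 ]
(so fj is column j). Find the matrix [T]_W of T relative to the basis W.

With P the matrix whose columns are f1, ..., f3, [T]_W = P^(-1) A P.
Column by column: T(f1) = A f1 = <-2, -9, 6>; its W-coordinates <3, 2, 0> give column 1.
Continuing for each basis vector yields [T]_W = [[3, 1, -1], [2, 2, 1], [0, -1, 2]].

[[3, 1, -1], [2, 2, 1], [0, -1, 2]]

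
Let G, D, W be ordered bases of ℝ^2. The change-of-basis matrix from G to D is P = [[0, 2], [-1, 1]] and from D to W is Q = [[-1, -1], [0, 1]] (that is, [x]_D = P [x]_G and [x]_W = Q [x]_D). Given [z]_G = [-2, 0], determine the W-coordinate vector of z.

First [z]_D = P [z]_G = [0, 2].
Then [z]_W = Q [z]_D = [-2, 2].

[-2, 2]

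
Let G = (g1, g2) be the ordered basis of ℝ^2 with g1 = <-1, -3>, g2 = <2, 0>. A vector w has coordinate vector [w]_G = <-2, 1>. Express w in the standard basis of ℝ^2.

w = M [w]_G, where M has columns g1, g2.
Carrying out the matrix-vector product, w = <4, 6>.

<4, 6>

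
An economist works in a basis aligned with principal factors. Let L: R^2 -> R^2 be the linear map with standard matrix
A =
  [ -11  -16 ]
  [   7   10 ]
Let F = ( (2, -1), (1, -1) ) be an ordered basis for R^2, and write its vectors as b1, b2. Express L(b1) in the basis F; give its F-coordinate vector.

(-2, -2)

Column 1 of [L]_F is the F-coordinate vector of L(b1).
In standard coordinates L(b1) = A b1 = (-6, 4).
Converting to F: (-6, 4) = -2b1 - 2b2, so the coordinate vector is (-2, -2).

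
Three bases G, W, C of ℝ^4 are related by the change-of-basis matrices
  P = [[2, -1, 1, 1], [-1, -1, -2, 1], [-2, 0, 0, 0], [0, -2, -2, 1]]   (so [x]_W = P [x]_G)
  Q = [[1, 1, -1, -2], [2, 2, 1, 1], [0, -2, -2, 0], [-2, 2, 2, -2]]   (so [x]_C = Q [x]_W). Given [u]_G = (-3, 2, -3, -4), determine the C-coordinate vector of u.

(-14, -20, -18, 52)

Composing the changes, [u]_C = Q P [u]_G.
Q P = [[3, 2, 3, 0], [0, -6, -4, 5], [6, 2, 4, -2], [-10, 4, -2, -2]]; applying this to (-3, 2, -3, -4) gives (-14, -20, -18, 52).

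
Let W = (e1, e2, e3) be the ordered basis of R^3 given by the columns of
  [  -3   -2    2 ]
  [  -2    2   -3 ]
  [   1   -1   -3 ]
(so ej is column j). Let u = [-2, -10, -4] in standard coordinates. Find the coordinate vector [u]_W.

Write u = c_1 e1 + ... + c_3 e3 and solve for the c_i.
Gaussian elimination on [M | u] yields c = (2, 0, 2).
Check: 2e1 + 0·e2 + 2e3 = [-2, -10, -4].

[2, 0, 2]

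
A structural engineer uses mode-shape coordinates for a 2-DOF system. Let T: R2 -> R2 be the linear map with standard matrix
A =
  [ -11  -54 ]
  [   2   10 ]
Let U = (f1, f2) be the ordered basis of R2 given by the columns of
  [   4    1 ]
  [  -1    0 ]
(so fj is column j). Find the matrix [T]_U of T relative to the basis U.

[[2, -2], [2, -3]]

The j-th column of [T]_U is [T(fj)]_U.
T(f1) = A f1 = <10, -2> = 2f1 + 2f2, so column 1 is <2, 2>.
Repeating for f2 and assembling the columns gives [[2, -2], [2, -3]].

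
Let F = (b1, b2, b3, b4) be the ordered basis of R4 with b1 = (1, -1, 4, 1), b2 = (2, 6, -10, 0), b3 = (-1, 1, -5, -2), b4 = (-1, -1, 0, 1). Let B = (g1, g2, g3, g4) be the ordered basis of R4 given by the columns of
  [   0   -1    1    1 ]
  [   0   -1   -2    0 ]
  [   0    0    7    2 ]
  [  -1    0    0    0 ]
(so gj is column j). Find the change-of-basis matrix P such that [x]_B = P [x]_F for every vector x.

Take x = bj: its F-coordinates are the j-th standard unit vector, so P e_j — column j of P — equals [bj]_B.
b1 = -g1 + g2 + 0·g3 + 2g4, giving column 1 = (-1, 1, 0, 2); repeating for each j gives P = [[-1, 0, 2, -1], [1, -2, 1, 1], [0, -2, -1, 0], [2, 2, 1, 0]].

[[-1, 0, 2, -1], [1, -2, 1, 1], [0, -2, -1, 0], [2, 2, 1, 0]]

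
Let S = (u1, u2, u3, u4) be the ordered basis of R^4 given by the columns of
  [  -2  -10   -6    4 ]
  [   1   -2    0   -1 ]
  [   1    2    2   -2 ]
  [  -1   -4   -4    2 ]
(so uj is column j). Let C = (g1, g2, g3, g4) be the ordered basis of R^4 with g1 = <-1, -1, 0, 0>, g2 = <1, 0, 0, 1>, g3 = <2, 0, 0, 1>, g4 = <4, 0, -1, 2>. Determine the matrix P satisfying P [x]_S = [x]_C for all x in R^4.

Column j of P is [uj]_C, since P maps S-coordinates to C-coordinates.
Expressing u1 in C: u1 = -g1 + g2 + 0·g3 - g4, so column 1 of P is <-1, 1, 0, -1>.
Doing the same for each uj gives P = [[-1, 2, 0, 1], [1, 0, -2, -1], [0, 0, 2, -1], [-1, -2, -2, 2]].

[[-1, 2, 0, 1], [1, 0, -2, -1], [0, 0, 2, -1], [-1, -2, -2, 2]]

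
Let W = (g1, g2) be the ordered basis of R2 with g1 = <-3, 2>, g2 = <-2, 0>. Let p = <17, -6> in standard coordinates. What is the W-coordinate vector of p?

We seek scalars with c_1 g1 + c_2 g2 = p; equivalently solve M c = p where the columns of M are g1, g2.
System: -3c_1 - 2c_2 = 17, 2c_1 + 0c_2 = -6; solving gives c_1 = -3, c_2 = -4.
Check: -3g1 - 4g2 = <17, -6>.

<-3, -4>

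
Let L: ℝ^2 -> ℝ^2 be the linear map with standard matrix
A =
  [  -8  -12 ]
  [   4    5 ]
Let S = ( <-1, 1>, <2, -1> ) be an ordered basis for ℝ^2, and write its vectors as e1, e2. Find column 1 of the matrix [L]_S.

<-2, -3>

Compute L(e1) = A e1 = <-4, 1> in standard coordinates.
Then write this in S-coordinates: solve for y in y_1 e1 + y_2 e2 = <-4, 1>.
This gives y = <-2, -3>, which is column 1 of [L]_S.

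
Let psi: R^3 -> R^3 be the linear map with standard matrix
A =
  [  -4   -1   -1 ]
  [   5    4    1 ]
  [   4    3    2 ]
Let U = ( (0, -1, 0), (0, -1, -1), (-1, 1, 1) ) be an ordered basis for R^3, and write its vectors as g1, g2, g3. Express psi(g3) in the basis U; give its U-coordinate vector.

Compute psi(g3) = A g3 = (2, 0, 1) in standard coordinates.
Then write this in U-coordinates: solve for y in y_1 g1 + ... + y_3 g3 = (2, 0, 1).
This gives y = (1, -3, -2), which is column 3 of [psi]_U.

(1, -3, -2)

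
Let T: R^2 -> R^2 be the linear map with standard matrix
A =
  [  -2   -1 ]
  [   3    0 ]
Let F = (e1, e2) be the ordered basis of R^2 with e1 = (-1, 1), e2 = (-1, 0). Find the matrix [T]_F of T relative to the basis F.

[[-3, -3], [2, 1]]

Let P have columns e1, e2. Then [T]_F = P^(-1) A P.
Here det P = 1, so P^(-1) is integer; computing A P first and then P^(-1)(A P) gives [[-3, -3], [2, 1]].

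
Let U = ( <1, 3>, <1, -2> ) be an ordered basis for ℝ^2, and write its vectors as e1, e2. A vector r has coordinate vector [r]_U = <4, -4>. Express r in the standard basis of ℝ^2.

<0, 20>

By definition r = 4e1 - 4e2.
Summing componentwise gives <0, 20>.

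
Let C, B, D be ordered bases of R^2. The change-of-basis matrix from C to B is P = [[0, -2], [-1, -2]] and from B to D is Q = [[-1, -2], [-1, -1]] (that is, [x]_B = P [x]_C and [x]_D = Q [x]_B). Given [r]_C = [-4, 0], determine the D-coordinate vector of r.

[-8, -4]

Apply P to get B-coordinates [0, 4], then Q to get D-coordinates.
The result is [r]_D = [-8, -4].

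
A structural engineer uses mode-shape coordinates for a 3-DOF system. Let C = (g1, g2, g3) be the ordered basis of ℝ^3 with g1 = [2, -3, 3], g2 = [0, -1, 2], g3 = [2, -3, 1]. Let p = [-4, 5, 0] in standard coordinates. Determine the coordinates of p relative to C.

We seek scalars with c_1 g1 + ... + c_3 g3 = p; equivalently solve M c = p where the columns of M are g1, ..., g3.
Solving this 3x3 system gives c = (0, 1, -2).
Check: 0·g1 + g2 - 2g3 = [-4, 5, 0].

[0, 1, -2]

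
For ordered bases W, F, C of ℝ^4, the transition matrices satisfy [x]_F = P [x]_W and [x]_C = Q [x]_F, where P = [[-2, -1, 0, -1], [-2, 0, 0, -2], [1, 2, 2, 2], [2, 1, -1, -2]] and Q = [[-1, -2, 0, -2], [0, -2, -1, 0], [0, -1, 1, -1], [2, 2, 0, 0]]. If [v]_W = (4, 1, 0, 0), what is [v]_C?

(7, 10, 5, -34)

Apply P to get F-coordinates (-9, -8, 6, 9), then Q to get C-coordinates.
The result is [v]_C = (7, 10, 5, -34).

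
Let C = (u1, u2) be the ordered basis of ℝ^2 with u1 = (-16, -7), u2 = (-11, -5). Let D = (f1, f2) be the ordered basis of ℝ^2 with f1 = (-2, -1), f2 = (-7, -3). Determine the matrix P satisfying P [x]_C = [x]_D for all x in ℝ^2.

[[1, 2], [2, 1]]

Let M have columns uj and N have columns fj. Then for every x, N [x]_D = x = M [x]_C, so P = N^(-1) M.
Since det N = -1, N^(-1) has integer entries; multiplying gives P = [[1, 2], [2, 1]].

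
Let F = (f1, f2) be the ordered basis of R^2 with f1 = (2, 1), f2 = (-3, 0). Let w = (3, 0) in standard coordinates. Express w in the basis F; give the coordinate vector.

(0, -1)

Write w = c_1 f1 + c_2 f2 and solve for the c_i.
System: 2c_1 - 3c_2 = 3, c_1 + 0c_2 = 0; solving gives c_1 = 0, c_2 = -1.
Check: 0·f1 - f2 = (3, 0).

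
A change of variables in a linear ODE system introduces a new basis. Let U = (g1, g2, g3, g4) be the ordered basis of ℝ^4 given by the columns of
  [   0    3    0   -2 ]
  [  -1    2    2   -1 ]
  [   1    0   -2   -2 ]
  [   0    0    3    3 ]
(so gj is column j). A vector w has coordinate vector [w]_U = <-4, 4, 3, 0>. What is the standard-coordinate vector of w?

<12, 18, -10, 9>

By definition w = -4g1 + 4g2 + 3g3 + 0·g4.
Summing componentwise gives <12, 18, -10, 9>.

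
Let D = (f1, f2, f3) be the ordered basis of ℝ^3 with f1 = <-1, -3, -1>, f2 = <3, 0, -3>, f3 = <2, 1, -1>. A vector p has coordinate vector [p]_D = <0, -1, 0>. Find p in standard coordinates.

<-3, 0, 3>

p = M [p]_D, where M has columns f1, ..., f3.
Carrying out the matrix-vector product, p = <-3, 0, 3>.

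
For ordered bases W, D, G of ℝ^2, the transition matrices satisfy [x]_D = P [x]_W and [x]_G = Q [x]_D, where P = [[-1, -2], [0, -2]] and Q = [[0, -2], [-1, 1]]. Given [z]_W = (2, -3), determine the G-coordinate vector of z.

First [z]_D = P [z]_W = (4, 6).
Then [z]_G = Q [z]_D = (-12, 2).

(-12, 2)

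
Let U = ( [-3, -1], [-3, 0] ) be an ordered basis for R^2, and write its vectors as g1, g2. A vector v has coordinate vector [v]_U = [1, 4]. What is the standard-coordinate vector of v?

[-15, -1]

By definition v = g1 + 4g2.
Summing componentwise gives [-15, -1].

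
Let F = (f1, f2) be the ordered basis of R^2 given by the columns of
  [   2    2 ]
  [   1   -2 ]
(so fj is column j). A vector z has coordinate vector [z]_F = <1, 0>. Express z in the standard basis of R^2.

<2, 1>

The coordinates say z = f1 + 0·f2; adding the scaled basis vectors gives <2, 1>.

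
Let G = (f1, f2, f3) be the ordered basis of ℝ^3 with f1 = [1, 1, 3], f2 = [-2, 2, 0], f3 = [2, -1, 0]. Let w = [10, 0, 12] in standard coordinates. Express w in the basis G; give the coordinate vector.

[4, -1, 2]

Write w = c_1 f1 + ... + c_3 f3 and solve for the c_i.
Row-reducing the augmented matrix [M | w] gives c = (4, -1, 2).
Check: 4f1 - f2 + 2f3 = [10, 0, 12].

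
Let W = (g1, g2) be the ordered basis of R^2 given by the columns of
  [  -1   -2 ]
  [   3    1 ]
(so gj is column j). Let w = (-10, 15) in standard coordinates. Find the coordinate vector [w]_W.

(4, 3)

[w]_W is the unique c with M c = w, where M has columns g1, g2.
System: -c_1 - 2c_2 = -10, 3c_1 + c_2 = 15; solving gives c_1 = 4, c_2 = 3.
Check: 4g1 + 3g2 = (-10, 15).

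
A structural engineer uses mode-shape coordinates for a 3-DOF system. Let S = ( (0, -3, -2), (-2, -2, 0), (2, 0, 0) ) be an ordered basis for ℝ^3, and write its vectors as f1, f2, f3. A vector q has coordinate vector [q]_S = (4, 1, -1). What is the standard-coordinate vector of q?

(-4, -14, -8)

By definition q = 4f1 + f2 - f3.
Summing componentwise gives (-4, -14, -8).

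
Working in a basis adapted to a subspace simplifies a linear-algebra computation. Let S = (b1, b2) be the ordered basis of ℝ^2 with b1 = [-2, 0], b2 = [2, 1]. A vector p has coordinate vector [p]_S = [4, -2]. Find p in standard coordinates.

[-12, -2]

p = M [p]_S, where M has columns b1, b2.
Carrying out the matrix-vector product, p = [-12, -2].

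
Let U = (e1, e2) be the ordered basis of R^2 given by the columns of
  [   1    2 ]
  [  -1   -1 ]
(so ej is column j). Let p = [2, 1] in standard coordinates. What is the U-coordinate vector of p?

[-4, 3]

[p]_U is the unique c with M c = p, where M has columns e1, e2.
System: c_1 + 2c_2 = 2, -c_1 - c_2 = 1; solving gives c_1 = -4, c_2 = 3.
Check: -4e1 + 3e2 = [2, 1].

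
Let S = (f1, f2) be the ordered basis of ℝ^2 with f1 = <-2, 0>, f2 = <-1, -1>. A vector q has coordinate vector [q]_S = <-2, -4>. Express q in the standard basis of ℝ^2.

<8, 4>

By definition q = -2f1 - 4f2.
Summing componentwise gives <8, 4>.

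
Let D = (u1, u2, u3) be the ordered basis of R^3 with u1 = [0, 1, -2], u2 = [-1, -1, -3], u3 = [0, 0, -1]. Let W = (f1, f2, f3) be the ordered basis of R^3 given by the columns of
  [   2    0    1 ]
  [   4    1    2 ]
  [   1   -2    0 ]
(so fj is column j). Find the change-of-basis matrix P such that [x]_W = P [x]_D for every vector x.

[[0, -1, -1], [1, 1, 0], [0, 1, 2]]

Column j of P is [uj]_W, since P maps D-coordinates to W-coordinates.
Expressing u1 in W: u1 = 0·f1 + f2 + 0·f3, so column 1 of P is [0, 1, 0].
Doing the same for each uj gives P = [[0, -1, -1], [1, 1, 0], [0, 1, 2]].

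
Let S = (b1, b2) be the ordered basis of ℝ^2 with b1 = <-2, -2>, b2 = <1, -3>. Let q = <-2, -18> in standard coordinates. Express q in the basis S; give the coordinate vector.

<3, 4>

[q]_S is the unique c with M c = q, where M has columns b1, b2.
System: -2c_1 + c_2 = -2, -2c_1 - 3c_2 = -18; solving gives c_1 = 3, c_2 = 4.
Check: 3b1 + 4b2 = <-2, -18>.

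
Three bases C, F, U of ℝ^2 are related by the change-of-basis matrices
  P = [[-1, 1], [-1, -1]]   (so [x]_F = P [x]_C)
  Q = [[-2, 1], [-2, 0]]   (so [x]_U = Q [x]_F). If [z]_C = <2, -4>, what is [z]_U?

Composing the changes, [z]_U = Q P [z]_C.
Q P = [[1, -3], [2, -2]]; applying this to <2, -4> gives <14, 12>.

<14, 12>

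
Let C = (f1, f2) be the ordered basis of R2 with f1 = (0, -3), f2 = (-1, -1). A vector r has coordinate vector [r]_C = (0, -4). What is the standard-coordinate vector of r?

(4, 4)

The coordinates say r = 0·f1 - 4f2; adding the scaled basis vectors gives (4, 4).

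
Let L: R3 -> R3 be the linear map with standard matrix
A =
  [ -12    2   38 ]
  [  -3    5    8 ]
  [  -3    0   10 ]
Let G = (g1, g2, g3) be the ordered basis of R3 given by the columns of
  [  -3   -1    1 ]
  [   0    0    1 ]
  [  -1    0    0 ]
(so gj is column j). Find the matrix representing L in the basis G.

[[1, -3, 3], [0, 0, 3], [1, 3, 2]]

The j-th column of [L]_G is [L(gj)]_G.
L(g1) = A g1 = (-2, 1, -1) = g1 + 0·g2 + g3, so column 1 is (1, 0, 1).
Repeating for g2, g3 and assembling the columns gives [[1, -3, 3], [0, 0, 3], [1, 3, 2]].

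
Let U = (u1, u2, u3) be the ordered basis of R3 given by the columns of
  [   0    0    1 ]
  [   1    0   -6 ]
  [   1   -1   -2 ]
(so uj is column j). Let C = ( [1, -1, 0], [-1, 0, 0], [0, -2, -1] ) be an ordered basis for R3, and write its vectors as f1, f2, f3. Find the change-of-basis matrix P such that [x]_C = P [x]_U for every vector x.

[[1, -2, 2], [1, -2, 1], [-1, 1, 2]]

Take x = uj: its U-coordinates are the j-th standard unit vector, so P e_j — column j of P — equals [uj]_C.
u1 = f1 + f2 - f3, giving column 1 = [1, 1, -1]; repeating for each j gives P = [[1, -2, 2], [1, -2, 1], [-1, 1, 2]].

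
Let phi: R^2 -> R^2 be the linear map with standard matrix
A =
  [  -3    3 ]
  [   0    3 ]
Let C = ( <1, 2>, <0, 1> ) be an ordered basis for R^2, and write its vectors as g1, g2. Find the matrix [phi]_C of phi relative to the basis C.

With P the matrix whose columns are g1, g2, [phi]_C = P^(-1) A P.
Column by column: phi(g1) = A g1 = <3, 6>; its C-coordinates <3, 0> give column 1.
Continuing for each basis vector yields [phi]_C = [[3, 3], [0, -3]].

[[3, 3], [0, -3]]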